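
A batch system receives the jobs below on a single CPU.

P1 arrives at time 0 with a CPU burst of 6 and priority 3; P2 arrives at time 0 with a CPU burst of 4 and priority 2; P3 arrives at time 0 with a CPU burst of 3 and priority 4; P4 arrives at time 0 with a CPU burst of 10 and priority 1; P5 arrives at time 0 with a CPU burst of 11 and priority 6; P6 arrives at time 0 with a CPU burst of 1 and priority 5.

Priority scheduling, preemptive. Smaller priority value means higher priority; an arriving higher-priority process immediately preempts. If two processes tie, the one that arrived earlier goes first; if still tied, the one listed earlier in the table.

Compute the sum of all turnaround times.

126

Gantt: | P4 0-10 | P2 10-14 | P1 14-20 | P3 20-23 | P6 23-24 | P5 24-35 |
Completion: P1=20  P2=14  P3=23  P4=10  P5=35  P6=24
Turnaround (C−A): P1=20  P2=14  P3=23  P4=10  P5=35  P6=24
Turnaround = completion − arrival: P1=20, P2=14, P3=23, P4=10, P5=35, P6=24
Total turnaround = 20 + 14 + 23 + 10 + 35 + 24 = 126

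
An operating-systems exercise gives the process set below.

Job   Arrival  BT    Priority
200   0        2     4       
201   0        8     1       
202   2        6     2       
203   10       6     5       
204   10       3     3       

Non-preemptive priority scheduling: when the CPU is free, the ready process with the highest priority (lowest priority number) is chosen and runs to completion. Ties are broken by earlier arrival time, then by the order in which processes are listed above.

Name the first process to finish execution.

Gantt: | 201 0-8 | 202 8-14 | 204 14-17 | 200 17-19 | 203 19-25 |
Completion: 200=19  201=8  202=14  203=25  204=17
Turnaround (C−A): 200=19  201=8  202=12  203=15  204=7
Finish order: 201 → 202 → 204 → 200 → 203

201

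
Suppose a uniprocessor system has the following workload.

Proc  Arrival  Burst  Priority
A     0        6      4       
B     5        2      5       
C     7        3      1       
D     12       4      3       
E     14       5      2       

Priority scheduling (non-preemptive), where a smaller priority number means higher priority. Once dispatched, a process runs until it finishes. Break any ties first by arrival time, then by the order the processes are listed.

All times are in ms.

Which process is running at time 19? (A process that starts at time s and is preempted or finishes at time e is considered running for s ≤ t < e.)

Timeline: | A 0-6 | B 6-8 | C 8-11 | idle 11-12 | D 12-16 | E 16-21 |
Completion: A=6  B=8  C=11  D=16  E=21
Turnaround (C−A): A=6  B=3  C=4  D=4  E=7

E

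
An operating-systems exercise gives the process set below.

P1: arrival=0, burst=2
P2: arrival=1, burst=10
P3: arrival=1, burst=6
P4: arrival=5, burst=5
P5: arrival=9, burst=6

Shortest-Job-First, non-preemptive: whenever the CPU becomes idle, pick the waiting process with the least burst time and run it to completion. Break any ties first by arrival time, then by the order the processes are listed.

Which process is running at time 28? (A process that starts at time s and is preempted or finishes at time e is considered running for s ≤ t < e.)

P2

Schedule: | P1 0-2 | P3 2-8 | P4 8-13 | P5 13-19 | P2 19-29 |
Completion: P1=2  P2=29  P3=8  P4=13  P5=19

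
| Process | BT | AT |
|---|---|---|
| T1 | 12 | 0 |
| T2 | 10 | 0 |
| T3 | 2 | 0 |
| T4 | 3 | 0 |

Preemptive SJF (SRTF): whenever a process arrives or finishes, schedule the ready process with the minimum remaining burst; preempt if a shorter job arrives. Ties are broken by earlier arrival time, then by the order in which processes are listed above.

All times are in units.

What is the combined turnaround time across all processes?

49

Schedule: | T3 0-2 | T4 2-5 | T2 5-15 | T1 15-27 |
Completion: T1=27  T2=15  T3=2  T4=5
Turnaround = completion − arrival: T1=27, T2=15, T3=2, T4=5
Total turnaround = 27 + 15 + 2 + 5 = 49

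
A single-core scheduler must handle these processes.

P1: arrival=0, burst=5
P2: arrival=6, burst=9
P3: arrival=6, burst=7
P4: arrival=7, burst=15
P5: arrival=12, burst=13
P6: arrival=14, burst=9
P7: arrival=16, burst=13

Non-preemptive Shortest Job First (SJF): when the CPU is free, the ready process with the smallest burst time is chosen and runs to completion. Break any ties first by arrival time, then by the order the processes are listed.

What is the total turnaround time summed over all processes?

Schedule: | P1 0-5 | idle 5-6 | P3 6-13 | P2 13-22 | P6 22-31 | P5 31-44 | P7 44-57 | P4 57-72 |
Completion: P1=5  P2=22  P3=13  P4=72  P5=44  P6=31  P7=57
Turnaround (C−A): P1=5  P2=16  P3=7  P4=65  P5=32  P6=17  P7=41
Turnaround = completion − arrival: P1=5, P2=16, P3=7, P4=65, P5=32, P6=17, P7=41
Total turnaround = 5 + 16 + 7 + 65 + 32 + 17 + 41 = 183

183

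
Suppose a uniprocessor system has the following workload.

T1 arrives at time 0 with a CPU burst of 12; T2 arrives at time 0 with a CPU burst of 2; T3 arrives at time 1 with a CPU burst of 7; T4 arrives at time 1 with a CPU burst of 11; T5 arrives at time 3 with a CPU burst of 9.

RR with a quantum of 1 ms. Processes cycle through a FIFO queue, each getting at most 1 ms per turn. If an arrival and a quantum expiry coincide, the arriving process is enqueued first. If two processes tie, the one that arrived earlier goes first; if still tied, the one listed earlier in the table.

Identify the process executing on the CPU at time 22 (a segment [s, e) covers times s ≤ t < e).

Gantt: | T1 0-1 | T2 1-2 | T3 2-3 | T4 3-4 | T1 4-5 | T2 5-6 | T5 6-7 | T3 7-8 | T4 8-9 | T1 9-10 | T5 10-11 | T3 11-12 | T4 12-13 | T1 13-14 | T5 14-15 | T3 15-16 | T4 16-17 | T1 17-18 | T5 18-19 | T3 19-20 | T4 20-21 | T1 21-22 | T5 22-23 | T3 23-24 | T4 24-25 | T1 25-26 | T5 26-27 | T3 27-28 | T4 28-29 | T1 29-30 | T5 30-31 | T4 31-32 | T1 32-33 | T5 33-34 | T4 34-35 | T1 35-36 | T5 36-37 | T4 37-38 | T1 38-39 | T4 39-40 | T1 40-41 |
Completion: T1=41  T2=6  T3=28  T4=40  T5=37
Turnaround (C−A): T1=41  T2=6  T3=27  T4=39  T5=34

T5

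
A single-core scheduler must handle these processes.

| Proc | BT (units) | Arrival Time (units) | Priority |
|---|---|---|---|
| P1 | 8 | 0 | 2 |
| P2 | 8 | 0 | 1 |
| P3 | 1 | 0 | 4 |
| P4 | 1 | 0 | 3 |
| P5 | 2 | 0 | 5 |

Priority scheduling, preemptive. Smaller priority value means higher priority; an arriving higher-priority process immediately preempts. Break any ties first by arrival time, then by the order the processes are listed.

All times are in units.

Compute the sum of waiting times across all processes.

Gantt: | P2 0-8 | P1 8-16 | P4 16-17 | P3 17-18 | P5 18-20 |
Completion: P1=16  P2=8  P3=18  P4=17  P5=20
Waiting = turnaround − burst: P1=8, P2=0, P3=17, P4=16, P5=18
Total waiting = 8 + 0 + 17 + 16 + 18 = 59

59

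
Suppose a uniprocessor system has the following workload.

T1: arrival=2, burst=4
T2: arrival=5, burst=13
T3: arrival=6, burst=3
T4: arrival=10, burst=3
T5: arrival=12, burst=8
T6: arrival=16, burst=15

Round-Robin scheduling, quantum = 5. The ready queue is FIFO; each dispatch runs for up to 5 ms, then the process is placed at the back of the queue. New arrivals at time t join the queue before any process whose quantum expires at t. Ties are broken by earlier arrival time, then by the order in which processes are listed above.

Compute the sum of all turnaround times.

Schedule: | idle 0-2 | T1 2-6 | T2 6-11 | T3 11-14 | T4 14-17 | T2 17-22 | T5 22-27 | T6 27-32 | T2 32-35 | T5 35-38 | T6 38-48 |
Completion: T1=6  T2=35  T3=14  T4=17  T5=38  T6=48
Turnaround (C−A): T1=4  T2=30  T3=8  T4=7  T5=26  T6=32
Turnaround = completion − arrival: T1=4, T2=30, T3=8, T4=7, T5=26, T6=32
Total turnaround = 4 + 30 + 8 + 7 + 26 + 32 = 107

107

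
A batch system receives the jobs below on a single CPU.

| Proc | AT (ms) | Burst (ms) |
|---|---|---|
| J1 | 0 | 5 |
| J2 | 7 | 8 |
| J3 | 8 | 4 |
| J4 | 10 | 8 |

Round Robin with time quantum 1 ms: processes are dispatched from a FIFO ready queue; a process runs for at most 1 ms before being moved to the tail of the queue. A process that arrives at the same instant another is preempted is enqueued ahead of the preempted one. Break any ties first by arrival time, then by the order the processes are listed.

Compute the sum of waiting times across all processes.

Timeline: | J1 0-5 | idle 5-7 | J2 7-8 | J3 8-9 | J2 9-10 | J3 10-11 | J4 11-12 | J2 12-13 | J3 13-14 | J4 14-15 | J2 15-16 | J3 16-17 | J4 17-18 | J2 18-19 | J4 19-20 | J2 20-21 | J4 21-22 | J2 22-23 | J4 23-24 | J2 24-25 | J4 25-27 |
Completion: J1=5  J2=25  J3=17  J4=27
Waiting = turnaround − burst: J1=0, J2=10, J3=5, J4=9
Total waiting = 0 + 10 + 5 + 9 = 24

24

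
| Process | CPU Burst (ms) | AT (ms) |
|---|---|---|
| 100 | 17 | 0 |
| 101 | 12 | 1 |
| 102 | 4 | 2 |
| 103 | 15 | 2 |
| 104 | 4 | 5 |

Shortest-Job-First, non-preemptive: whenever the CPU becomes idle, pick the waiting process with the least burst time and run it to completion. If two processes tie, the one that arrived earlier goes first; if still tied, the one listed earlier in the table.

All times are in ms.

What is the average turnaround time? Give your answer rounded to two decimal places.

28.40

Gantt: | 100 0-17 | 102 17-21 | 104 21-25 | 101 25-37 | 103 37-52 |
Completion: 100=17  101=37  102=21  103=52  104=25
Turnaround (C−A): 100=17  101=36  102=19  103=50  104=20
Turnaround times: 100=17, 101=36, 102=19, 103=50, 104=20
Average turnaround = (17+36+19+50+20) / 5 = 142/5 = 28.40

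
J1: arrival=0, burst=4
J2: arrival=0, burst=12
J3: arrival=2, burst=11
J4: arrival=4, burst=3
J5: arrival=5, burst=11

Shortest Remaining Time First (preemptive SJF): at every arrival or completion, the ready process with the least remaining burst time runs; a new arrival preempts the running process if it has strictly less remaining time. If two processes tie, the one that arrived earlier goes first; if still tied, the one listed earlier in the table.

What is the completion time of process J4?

Schedule: | J1 0-4 | J4 4-7 | J3 7-18 | J5 18-29 | J2 29-41 |
Completion: J1=4  J2=41  J3=18  J4=7  J5=29
Turnaround (C−A): J1=4  J2=41  J3=16  J4=3  J5=24

7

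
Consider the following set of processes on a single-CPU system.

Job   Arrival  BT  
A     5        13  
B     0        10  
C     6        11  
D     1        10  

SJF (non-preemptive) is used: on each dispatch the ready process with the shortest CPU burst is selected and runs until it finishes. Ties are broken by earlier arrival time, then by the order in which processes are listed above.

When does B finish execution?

Timeline: | B 0-10 | D 10-20 | C 20-31 | A 31-44 |
Completion: A=44  B=10  C=31  D=20
Turnaround (C−A): A=39  B=10  C=25  D=19

10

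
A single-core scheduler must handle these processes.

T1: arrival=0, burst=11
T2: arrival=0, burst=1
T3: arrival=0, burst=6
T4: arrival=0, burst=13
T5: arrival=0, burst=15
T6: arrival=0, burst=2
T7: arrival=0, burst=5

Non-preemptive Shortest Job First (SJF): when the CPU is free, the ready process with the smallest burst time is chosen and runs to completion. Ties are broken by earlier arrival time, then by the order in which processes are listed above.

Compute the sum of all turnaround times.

142

Gantt: | T2 0-1 | T6 1-3 | T7 3-8 | T3 8-14 | T1 14-25 | T4 25-38 | T5 38-53 |
Completion: T1=25  T2=1  T3=14  T4=38  T5=53  T6=3  T7=8
Turnaround (C−A): T1=25  T2=1  T3=14  T4=38  T5=53  T6=3  T7=8
Turnaround = completion − arrival: T1=25, T2=1, T3=14, T4=38, T5=53, T6=3, T7=8
Total turnaround = 25 + 1 + 14 + 38 + 53 + 3 + 8 = 142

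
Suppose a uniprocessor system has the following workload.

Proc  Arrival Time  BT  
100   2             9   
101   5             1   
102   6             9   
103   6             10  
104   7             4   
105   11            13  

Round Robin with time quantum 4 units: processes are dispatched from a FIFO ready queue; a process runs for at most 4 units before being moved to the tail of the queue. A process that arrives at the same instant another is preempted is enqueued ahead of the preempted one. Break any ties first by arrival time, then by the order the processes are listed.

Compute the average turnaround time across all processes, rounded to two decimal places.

26.83

Gantt: | idle 0-2 | 100 2-6 | 101 6-7 | 102 7-11 | 103 11-15 | 100 15-19 | 104 19-23 | 105 23-27 | 102 27-31 | 103 31-35 | 100 35-36 | 105 36-40 | 102 40-41 | 103 41-43 | 105 43-48 |
Completion: 100=36  101=7  102=41  103=43  104=23  105=48
Turnaround (C−A): 100=34  101=2  102=35  103=37  104=16  105=37
Turnaround times: 100=34, 101=2, 102=35, 103=37, 104=16, 105=37
Average turnaround = (34+2+35+37+16+37) / 6 = 161/6 = 26.83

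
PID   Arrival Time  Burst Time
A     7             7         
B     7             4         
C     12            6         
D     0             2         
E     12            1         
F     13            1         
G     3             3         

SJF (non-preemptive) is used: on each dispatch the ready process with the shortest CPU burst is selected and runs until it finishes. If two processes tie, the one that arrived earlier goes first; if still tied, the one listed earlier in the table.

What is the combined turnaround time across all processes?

Timeline: | D 0-2 | idle 2-3 | G 3-6 | idle 6-7 | B 7-11 | A 11-18 | E 18-19 | F 19-20 | C 20-26 |
Completion: A=18  B=11  C=26  D=2  E=19  F=20  G=6
Turnaround (C−A): A=11  B=4  C=14  D=2  E=7  F=7  G=3
Turnaround = completion − arrival: A=11, B=4, C=14, D=2, E=7, F=7, G=3
Total turnaround = 11 + 4 + 14 + 2 + 7 + 7 + 3 = 48

48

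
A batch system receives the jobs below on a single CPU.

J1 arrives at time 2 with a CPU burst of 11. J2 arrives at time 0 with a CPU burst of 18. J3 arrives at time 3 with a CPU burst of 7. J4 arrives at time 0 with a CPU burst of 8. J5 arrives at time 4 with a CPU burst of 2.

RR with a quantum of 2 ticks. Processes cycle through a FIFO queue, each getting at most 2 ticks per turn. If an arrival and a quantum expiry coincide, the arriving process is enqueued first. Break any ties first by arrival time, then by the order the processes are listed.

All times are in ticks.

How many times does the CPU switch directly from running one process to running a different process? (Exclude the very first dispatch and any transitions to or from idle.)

Timeline: | J2 0-2 | J4 2-4 | J1 4-6 | J2 6-8 | J3 8-10 | J5 10-12 | J4 12-14 | J1 14-16 | J2 16-18 | J3 18-20 | J4 20-22 | J1 22-24 | J2 24-26 | J3 26-28 | J4 28-30 | J1 30-32 | J2 32-34 | J3 34-35 | J1 35-37 | J2 37-39 | J1 39-40 | J2 40-46 |
Completion: J1=40  J2=46  J3=35  J4=30  J5=12

21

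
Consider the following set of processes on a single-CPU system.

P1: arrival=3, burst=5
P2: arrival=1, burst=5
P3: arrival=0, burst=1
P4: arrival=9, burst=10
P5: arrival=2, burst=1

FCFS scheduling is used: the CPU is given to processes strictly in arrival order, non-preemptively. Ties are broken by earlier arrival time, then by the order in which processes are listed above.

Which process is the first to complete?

P3

Schedule: | P3 0-1 | P2 1-6 | P5 6-7 | P1 7-12 | P4 12-22 |
Completion: P1=12  P2=6  P3=1  P4=22  P5=7
Turnaround (C−A): P1=9  P2=5  P3=1  P4=13  P5=5
Finish order: P3 → P2 → P5 → P1 → P4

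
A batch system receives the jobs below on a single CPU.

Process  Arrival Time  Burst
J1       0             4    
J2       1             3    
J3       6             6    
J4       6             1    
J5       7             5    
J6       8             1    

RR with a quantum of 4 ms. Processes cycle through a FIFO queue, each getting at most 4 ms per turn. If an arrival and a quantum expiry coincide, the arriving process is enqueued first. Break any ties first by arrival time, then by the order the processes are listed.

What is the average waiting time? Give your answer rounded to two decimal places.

Gantt: | J1 0-4 | J2 4-7 | J3 7-11 | J4 11-12 | J5 12-16 | J6 16-17 | J3 17-19 | J5 19-20 |
Completion: J1=4  J2=7  J3=19  J4=12  J5=20  J6=17
Waiting times: J1=0, J2=3, J3=7, J4=5, J5=8, J6=8
Average waiting = (0+3+7+5+8+8) / 6 = 31/6 = 5.17

5.17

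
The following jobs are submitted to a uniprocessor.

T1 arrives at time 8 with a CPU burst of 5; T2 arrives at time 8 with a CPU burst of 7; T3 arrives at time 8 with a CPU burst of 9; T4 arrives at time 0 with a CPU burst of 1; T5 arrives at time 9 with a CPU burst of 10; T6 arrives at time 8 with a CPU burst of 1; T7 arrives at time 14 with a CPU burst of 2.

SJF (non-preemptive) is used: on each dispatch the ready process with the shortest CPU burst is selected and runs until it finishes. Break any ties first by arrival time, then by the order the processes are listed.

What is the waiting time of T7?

Gantt: | T4 0-1 | idle 1-8 | T6 8-9 | T1 9-14 | T7 14-16 | T2 16-23 | T3 23-32 | T5 32-42 |
Completion: T1=14  T2=23  T3=32  T4=1  T5=42  T6=9  T7=16
Turnaround (C−A): T1=6  T2=15  T3=24  T4=1  T5=33  T6=1  T7=2
Waiting(T7) = turnaround − burst = 2 − 2 = 0

0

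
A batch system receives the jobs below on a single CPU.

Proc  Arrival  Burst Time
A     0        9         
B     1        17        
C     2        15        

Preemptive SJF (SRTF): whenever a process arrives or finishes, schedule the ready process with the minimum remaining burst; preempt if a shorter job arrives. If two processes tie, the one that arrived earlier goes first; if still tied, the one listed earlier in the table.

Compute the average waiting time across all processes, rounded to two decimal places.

Gantt: | A 0-9 | C 9-24 | B 24-41 |
Completion: A=9  B=41  C=24
Waiting times: A=0, B=23, C=7
Average waiting = (0+23+7) / 3 = 30/3 = 10.00

10.00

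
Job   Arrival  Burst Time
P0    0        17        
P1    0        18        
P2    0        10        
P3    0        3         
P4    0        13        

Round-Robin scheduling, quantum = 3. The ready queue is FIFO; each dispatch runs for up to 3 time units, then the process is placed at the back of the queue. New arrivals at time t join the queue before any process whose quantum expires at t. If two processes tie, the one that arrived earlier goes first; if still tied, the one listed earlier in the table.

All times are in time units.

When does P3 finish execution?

12

Timeline: | P0 0-3 | P1 3-6 | P2 6-9 | P3 9-12 | P4 12-15 | P0 15-18 | P1 18-21 | P2 21-24 | P4 24-27 | P0 27-30 | P1 30-33 | P2 33-36 | P4 36-39 | P0 39-42 | P1 42-45 | P2 45-46 | P4 46-49 | P0 49-52 | P1 52-55 | P4 55-56 | P0 56-58 | P1 58-61 |
Completion: P0=58  P1=61  P2=46  P3=12  P4=56
Turnaround (C−A): P0=58  P1=61  P2=46  P3=12  P4=56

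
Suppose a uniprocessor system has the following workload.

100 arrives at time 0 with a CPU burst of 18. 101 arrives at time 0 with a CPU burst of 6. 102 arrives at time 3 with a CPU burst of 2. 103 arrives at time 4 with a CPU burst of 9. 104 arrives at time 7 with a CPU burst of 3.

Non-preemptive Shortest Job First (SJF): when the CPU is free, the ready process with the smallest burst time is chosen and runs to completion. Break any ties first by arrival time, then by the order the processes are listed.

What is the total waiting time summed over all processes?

Timeline: | 101 0-6 | 102 6-8 | 104 8-11 | 103 11-20 | 100 20-38 |
Completion: 100=38  101=6  102=8  103=20  104=11
Turnaround (C−A): 100=38  101=6  102=5  103=16  104=4
Waiting = turnaround − burst: 100=20, 101=0, 102=3, 103=7, 104=1
Total waiting = 20 + 0 + 3 + 7 + 1 = 31

31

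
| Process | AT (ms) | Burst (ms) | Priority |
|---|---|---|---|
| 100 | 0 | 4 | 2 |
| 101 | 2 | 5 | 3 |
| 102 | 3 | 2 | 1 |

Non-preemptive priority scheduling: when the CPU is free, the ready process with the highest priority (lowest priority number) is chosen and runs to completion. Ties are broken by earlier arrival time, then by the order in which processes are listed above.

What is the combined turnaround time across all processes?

16

Gantt: | 100 0-4 | 102 4-6 | 101 6-11 |
Completion: 100=4  101=11  102=6
Turnaround (C−A): 100=4  101=9  102=3
Turnaround = completion − arrival: 100=4, 101=9, 102=3
Total turnaround = 4 + 9 + 3 = 16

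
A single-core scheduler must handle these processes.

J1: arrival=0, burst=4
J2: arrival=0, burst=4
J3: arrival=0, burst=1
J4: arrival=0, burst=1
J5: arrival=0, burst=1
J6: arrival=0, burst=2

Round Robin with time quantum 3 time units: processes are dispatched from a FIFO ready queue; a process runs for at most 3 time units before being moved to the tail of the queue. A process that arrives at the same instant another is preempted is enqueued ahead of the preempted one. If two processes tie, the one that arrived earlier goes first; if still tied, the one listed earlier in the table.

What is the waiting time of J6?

Schedule: | J1 0-3 | J2 3-6 | J3 6-7 | J4 7-8 | J5 8-9 | J6 9-11 | J1 11-12 | J2 12-13 |
Completion: J1=12  J2=13  J3=7  J4=8  J5=9  J6=11
Waiting(J6) = turnaround − burst = 11 − 2 = 9

9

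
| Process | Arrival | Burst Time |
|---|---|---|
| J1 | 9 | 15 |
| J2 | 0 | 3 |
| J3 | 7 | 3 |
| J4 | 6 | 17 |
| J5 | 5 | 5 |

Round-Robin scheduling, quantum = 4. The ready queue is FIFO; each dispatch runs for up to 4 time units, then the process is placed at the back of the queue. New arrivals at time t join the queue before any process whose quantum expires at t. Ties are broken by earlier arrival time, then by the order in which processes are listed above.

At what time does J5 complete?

Gantt: | J2 0-3 | idle 3-5 | J5 5-9 | J4 9-13 | J3 13-16 | J1 16-20 | J5 20-21 | J4 21-25 | J1 25-29 | J4 29-33 | J1 33-37 | J4 37-41 | J1 41-44 | J4 44-45 |
Completion: J1=44  J2=3  J3=16  J4=45  J5=21
Turnaround (C−A): J1=35  J2=3  J3=9  J4=39  J5=16

21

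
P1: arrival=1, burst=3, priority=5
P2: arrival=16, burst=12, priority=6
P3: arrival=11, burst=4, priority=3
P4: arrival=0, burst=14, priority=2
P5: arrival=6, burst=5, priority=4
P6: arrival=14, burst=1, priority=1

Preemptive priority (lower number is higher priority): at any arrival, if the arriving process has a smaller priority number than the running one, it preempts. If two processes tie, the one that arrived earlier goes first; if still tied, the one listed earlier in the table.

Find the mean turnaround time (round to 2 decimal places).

15.00

Schedule: | P4 0-14 | P6 14-15 | P3 15-19 | P5 19-24 | P1 24-27 | P2 27-39 |
Completion: P1=27  P2=39  P3=19  P4=14  P5=24  P6=15
Turnaround (C−A): P1=26  P2=23  P3=8  P4=14  P5=18  P6=1
Turnaround times: P1=26, P2=23, P3=8, P4=14, P5=18, P6=1
Average turnaround = (26+23+8+14+18+1) / 6 = 90/6 = 15.00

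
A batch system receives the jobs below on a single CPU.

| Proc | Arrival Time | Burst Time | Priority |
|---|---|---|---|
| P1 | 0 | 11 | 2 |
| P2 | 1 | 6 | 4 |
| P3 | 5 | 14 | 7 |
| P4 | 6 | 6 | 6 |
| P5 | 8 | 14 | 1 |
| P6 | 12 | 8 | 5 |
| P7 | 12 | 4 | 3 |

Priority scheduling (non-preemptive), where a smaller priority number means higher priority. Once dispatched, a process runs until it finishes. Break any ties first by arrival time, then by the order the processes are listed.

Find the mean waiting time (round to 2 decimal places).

Timeline: | P1 0-11 | P5 11-25 | P7 25-29 | P2 29-35 | P6 35-43 | P4 43-49 | P3 49-63 |
Completion: P1=11  P2=35  P3=63  P4=49  P5=25  P6=43  P7=29
Waiting times: P1=0, P2=28, P3=44, P4=37, P5=3, P6=23, P7=13
Average waiting = (0+28+44+37+3+23+13) / 7 = 148/7 = 21.14

21.14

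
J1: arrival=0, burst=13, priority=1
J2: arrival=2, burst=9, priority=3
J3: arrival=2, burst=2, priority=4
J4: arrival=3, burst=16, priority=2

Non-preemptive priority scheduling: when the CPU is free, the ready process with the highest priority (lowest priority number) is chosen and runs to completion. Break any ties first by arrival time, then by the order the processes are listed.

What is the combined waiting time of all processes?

Gantt: | J1 0-13 | J4 13-29 | J2 29-38 | J3 38-40 |
Completion: J1=13  J2=38  J3=40  J4=29
Turnaround (C−A): J1=13  J2=36  J3=38  J4=26
Waiting = turnaround − burst: J1=0, J2=27, J3=36, J4=10
Total waiting = 0 + 27 + 36 + 10 = 73

73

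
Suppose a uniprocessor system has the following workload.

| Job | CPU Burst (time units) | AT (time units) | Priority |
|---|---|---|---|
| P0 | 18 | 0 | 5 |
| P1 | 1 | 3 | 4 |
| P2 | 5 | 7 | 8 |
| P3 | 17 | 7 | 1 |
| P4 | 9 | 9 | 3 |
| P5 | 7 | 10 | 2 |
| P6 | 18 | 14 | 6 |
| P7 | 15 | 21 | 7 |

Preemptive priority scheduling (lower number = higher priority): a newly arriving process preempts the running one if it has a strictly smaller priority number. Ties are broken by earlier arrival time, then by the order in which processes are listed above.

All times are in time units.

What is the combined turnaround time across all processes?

Schedule: | P0 0-3 | P1 3-4 | P0 4-7 | P3 7-24 | P5 24-31 | P4 31-40 | P0 40-52 | P6 52-70 | P7 70-85 | P2 85-90 |
Completion: P0=52  P1=4  P2=90  P3=24  P4=40  P5=31  P6=70  P7=85
Turnaround (C−A): P0=52  P1=1  P2=83  P3=17  P4=31  P5=21  P6=56  P7=64
Turnaround = completion − arrival: P0=52, P1=1, P2=83, P3=17, P4=31, P5=21, P6=56, P7=64
Total turnaround = 52 + 1 + 83 + 17 + 31 + 21 + 56 + 64 = 325

325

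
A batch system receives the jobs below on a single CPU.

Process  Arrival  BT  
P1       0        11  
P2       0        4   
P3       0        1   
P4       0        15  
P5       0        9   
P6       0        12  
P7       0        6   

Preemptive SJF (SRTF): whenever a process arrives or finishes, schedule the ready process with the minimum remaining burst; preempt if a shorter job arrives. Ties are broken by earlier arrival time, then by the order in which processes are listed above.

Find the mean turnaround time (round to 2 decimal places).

24.14

Gantt: | P3 0-1 | P2 1-5 | P7 5-11 | P5 11-20 | P1 20-31 | P6 31-43 | P4 43-58 |
Completion: P1=31  P2=5  P3=1  P4=58  P5=20  P6=43  P7=11
Turnaround (C−A): P1=31  P2=5  P3=1  P4=58  P5=20  P6=43  P7=11
Turnaround times: P1=31, P2=5, P3=1, P4=58, P5=20, P6=43, P7=11
Average turnaround = (31+5+1+58+20+43+11) / 7 = 169/7 = 24.14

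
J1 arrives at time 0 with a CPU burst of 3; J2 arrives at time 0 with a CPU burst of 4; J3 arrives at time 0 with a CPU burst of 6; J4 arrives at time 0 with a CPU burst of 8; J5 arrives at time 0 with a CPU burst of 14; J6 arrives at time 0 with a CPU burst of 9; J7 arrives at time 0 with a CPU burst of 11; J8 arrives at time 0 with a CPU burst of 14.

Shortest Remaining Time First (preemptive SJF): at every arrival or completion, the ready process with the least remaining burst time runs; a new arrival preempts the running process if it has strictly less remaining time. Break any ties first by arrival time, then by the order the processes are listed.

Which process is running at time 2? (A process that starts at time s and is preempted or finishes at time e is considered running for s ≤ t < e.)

J1

Schedule: | J1 0-3 | J2 3-7 | J3 7-13 | J4 13-21 | J6 21-30 | J7 30-41 | J5 41-55 | J8 55-69 |
Completion: J1=3  J2=7  J3=13  J4=21  J5=55  J6=30  J7=41  J8=69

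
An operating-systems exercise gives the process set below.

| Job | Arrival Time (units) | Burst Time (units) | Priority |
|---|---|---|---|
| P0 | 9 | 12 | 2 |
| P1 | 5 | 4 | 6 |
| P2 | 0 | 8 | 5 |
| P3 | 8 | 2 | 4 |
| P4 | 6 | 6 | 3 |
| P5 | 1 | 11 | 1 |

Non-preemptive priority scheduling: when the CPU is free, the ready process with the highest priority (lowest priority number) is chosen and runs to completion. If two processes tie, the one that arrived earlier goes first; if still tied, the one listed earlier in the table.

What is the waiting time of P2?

Gantt: | P2 0-8 | P5 8-19 | P0 19-31 | P4 31-37 | P3 37-39 | P1 39-43 |
Completion: P0=31  P1=43  P2=8  P3=39  P4=37  P5=19
Turnaround (C−A): P0=22  P1=38  P2=8  P3=31  P4=31  P5=18
Waiting(P2) = turnaround − burst = 8 − 8 = 0

0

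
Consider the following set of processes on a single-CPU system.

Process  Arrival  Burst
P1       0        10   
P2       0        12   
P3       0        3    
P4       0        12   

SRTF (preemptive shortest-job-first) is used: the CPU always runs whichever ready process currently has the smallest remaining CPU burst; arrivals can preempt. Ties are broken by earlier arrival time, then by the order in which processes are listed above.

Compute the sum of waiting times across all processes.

Gantt: | P3 0-3 | P1 3-13 | P2 13-25 | P4 25-37 |
Completion: P1=13  P2=25  P3=3  P4=37
Turnaround (C−A): P1=13  P2=25  P3=3  P4=37
Waiting = turnaround − burst: P1=3, P2=13, P3=0, P4=25
Total waiting = 3 + 13 + 0 + 25 = 41

41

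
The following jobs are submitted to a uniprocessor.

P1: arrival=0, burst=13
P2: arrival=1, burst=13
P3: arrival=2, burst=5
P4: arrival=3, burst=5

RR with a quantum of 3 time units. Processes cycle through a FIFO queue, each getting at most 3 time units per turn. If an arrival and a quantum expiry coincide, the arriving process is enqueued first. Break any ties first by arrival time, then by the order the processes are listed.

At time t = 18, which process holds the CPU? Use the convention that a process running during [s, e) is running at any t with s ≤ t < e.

Schedule: | P1 0-3 | P2 3-6 | P3 6-9 | P4 9-12 | P1 12-15 | P2 15-18 | P3 18-20 | P4 20-22 | P1 22-25 | P2 25-28 | P1 28-31 | P2 31-34 | P1 34-35 | P2 35-36 |
Completion: P1=35  P2=36  P3=20  P4=22

P3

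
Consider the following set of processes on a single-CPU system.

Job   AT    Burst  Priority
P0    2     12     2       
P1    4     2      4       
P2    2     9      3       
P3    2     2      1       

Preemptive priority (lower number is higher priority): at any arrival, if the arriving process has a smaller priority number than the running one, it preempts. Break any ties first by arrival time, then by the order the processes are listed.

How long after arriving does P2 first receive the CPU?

Gantt: | idle 0-2 | P3 2-4 | P0 4-16 | P2 16-25 | P1 25-27 |
Completion: P0=16  P1=27  P2=25  P3=4
Turnaround (C−A): P0=14  P1=23  P2=23  P3=2
Response(P2) = first start − arrival = 16 − 2 = 14

14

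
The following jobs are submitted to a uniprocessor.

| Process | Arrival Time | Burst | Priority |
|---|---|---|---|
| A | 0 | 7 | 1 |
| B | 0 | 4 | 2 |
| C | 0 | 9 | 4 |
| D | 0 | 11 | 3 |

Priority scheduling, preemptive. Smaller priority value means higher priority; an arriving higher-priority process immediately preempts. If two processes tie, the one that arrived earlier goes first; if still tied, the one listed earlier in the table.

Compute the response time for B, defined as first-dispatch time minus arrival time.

Schedule: | A 0-7 | B 7-11 | D 11-22 | C 22-31 |
Completion: A=7  B=11  C=31  D=22
Response(B) = first start − arrival = 7 − 0 = 7

7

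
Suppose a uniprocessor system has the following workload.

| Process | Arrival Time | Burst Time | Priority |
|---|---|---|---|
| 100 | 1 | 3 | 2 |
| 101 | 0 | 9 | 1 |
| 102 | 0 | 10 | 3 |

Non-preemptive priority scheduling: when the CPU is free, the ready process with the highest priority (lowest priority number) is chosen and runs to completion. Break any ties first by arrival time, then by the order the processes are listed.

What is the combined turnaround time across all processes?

42

Schedule: | 101 0-9 | 100 9-12 | 102 12-22 |
Completion: 100=12  101=9  102=22
Turnaround = completion − arrival: 100=11, 101=9, 102=22
Total turnaround = 11 + 9 + 22 = 42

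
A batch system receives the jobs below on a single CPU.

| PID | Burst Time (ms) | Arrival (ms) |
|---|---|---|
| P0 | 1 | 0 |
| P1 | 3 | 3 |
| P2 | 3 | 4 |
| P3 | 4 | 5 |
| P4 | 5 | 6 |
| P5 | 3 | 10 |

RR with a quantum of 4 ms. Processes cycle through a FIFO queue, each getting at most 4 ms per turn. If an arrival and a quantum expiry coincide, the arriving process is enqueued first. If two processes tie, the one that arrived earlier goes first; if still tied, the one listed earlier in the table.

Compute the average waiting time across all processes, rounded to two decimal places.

Schedule: | P0 0-1 | idle 1-3 | P1 3-6 | P2 6-9 | P3 9-13 | P4 13-17 | P5 17-20 | P4 20-21 |
Completion: P0=1  P1=6  P2=9  P3=13  P4=21  P5=20
Waiting times: P0=0, P1=0, P2=2, P3=4, P4=10, P5=7
Average waiting = (0+0+2+4+10+7) / 6 = 23/6 = 3.83

3.83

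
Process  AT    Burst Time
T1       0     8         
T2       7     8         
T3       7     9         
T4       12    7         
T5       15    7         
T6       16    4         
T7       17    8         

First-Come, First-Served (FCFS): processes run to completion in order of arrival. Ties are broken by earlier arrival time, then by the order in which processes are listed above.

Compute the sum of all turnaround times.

140

Schedule: | T1 0-8 | T2 8-16 | T3 16-25 | T4 25-32 | T5 32-39 | T6 39-43 | T7 43-51 |
Completion: T1=8  T2=16  T3=25  T4=32  T5=39  T6=43  T7=51
Turnaround = completion − arrival: T1=8, T2=9, T3=18, T4=20, T5=24, T6=27, T7=34
Total turnaround = 8 + 9 + 18 + 20 + 24 + 27 + 34 = 140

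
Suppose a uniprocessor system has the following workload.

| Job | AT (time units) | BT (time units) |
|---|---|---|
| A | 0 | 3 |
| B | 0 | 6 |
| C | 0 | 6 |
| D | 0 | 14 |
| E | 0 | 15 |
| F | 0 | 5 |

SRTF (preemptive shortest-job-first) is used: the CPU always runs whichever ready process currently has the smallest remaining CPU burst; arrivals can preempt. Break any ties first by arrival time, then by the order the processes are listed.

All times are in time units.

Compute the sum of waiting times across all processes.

Timeline: | A 0-3 | F 3-8 | B 8-14 | C 14-20 | D 20-34 | E 34-49 |
Completion: A=3  B=14  C=20  D=34  E=49  F=8
Turnaround (C−A): A=3  B=14  C=20  D=34  E=49  F=8
Waiting = turnaround − burst: A=0, B=8, C=14, D=20, E=34, F=3
Total waiting = 0 + 8 + 14 + 20 + 34 + 3 = 79

79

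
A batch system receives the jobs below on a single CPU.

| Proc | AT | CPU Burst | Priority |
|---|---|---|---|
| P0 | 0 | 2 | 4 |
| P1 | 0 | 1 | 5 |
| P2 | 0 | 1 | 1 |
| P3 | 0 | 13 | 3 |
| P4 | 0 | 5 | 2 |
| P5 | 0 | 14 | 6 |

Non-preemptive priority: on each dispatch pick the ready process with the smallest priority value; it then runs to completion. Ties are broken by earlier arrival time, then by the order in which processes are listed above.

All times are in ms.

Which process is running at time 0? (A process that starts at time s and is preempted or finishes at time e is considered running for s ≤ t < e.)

P2

Timeline: | P2 0-1 | P4 1-6 | P3 6-19 | P0 19-21 | P1 21-22 | P5 22-36 |
Completion: P0=21  P1=22  P2=1  P3=19  P4=6  P5=36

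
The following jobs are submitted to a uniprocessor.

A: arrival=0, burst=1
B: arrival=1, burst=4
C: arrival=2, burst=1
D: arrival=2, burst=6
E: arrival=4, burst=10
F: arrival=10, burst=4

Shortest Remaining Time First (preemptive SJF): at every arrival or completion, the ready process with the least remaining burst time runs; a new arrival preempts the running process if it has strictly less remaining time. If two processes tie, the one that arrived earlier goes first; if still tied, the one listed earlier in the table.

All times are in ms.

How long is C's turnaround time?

1

Gantt: | A 0-1 | B 1-2 | C 2-3 | B 3-6 | D 6-12 | F 12-16 | E 16-26 |
Completion: A=1  B=6  C=3  D=12  E=26  F=16
Turnaround (C−A): A=1  B=5  C=1  D=10  E=22  F=6
Turnaround(C) = completion − arrival = 3 − 2 = 1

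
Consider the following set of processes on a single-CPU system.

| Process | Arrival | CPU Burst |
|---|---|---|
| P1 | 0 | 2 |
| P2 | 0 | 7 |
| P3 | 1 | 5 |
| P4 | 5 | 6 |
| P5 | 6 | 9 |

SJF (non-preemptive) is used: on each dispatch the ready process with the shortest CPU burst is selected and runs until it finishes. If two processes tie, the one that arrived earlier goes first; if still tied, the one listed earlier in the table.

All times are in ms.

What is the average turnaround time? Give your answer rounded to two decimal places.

11.80

Gantt: | P1 0-2 | P3 2-7 | P4 7-13 | P2 13-20 | P5 20-29 |
Completion: P1=2  P2=20  P3=7  P4=13  P5=29
Turnaround times: P1=2, P2=20, P3=6, P4=8, P5=23
Average turnaround = (2+20+6+8+23) / 5 = 59/5 = 11.80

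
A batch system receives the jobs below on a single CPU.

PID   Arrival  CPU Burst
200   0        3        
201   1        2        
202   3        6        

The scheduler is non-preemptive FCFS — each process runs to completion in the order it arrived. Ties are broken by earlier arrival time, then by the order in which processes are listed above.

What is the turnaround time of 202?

8

Schedule: | 200 0-3 | 201 3-5 | 202 5-11 |
Completion: 200=3  201=5  202=11
Turnaround (C−A): 200=3  201=4  202=8
Turnaround(202) = completion − arrival = 11 − 3 = 8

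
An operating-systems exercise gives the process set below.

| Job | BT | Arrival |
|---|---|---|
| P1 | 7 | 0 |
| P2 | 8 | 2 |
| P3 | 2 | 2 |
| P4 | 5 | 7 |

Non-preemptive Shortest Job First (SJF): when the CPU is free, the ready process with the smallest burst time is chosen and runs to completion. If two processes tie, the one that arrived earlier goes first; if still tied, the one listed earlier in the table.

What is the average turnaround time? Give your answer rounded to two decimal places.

10.25

Gantt: | P1 0-7 | P3 7-9 | P4 9-14 | P2 14-22 |
Completion: P1=7  P2=22  P3=9  P4=14
Turnaround times: P1=7, P2=20, P3=7, P4=7
Average turnaround = (7+20+7+7) / 4 = 41/4 = 10.25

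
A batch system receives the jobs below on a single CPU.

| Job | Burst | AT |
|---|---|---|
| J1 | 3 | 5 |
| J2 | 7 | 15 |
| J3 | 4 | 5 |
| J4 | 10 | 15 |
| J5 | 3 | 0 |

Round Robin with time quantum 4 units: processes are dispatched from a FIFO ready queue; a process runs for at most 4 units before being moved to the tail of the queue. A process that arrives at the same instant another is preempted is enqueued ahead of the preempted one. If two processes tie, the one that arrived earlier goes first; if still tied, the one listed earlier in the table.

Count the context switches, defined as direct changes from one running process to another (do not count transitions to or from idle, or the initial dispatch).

4

Gantt: | J5 0-3 | idle 3-5 | J1 5-8 | J3 8-12 | idle 12-15 | J2 15-19 | J4 19-23 | J2 23-26 | J4 26-32 |
Completion: J1=8  J2=26  J3=12  J4=32  J5=3
Turnaround (C−A): J1=3  J2=11  J3=7  J4=17  J5=3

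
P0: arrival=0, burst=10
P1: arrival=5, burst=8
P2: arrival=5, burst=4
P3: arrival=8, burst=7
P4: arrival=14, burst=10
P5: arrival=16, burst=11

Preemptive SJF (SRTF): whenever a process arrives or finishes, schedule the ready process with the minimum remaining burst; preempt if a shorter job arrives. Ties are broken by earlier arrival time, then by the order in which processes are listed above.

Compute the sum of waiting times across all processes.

64

Schedule: | P0 0-5 | P2 5-9 | P0 9-14 | P3 14-21 | P1 21-29 | P4 29-39 | P5 39-50 |
Completion: P0=14  P1=29  P2=9  P3=21  P4=39  P5=50
Waiting = turnaround − burst: P0=4, P1=16, P2=0, P3=6, P4=15, P5=23
Total waiting = 4 + 16 + 0 + 6 + 15 + 23 = 64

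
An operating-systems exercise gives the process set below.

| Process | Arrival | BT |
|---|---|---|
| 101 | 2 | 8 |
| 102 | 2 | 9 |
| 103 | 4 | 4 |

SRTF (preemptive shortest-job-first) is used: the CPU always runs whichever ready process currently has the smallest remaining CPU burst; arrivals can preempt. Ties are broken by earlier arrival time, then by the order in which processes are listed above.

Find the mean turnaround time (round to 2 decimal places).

12.33

Schedule: | idle 0-2 | 101 2-4 | 103 4-8 | 101 8-14 | 102 14-23 |
Completion: 101=14  102=23  103=8
Turnaround times: 101=12, 102=21, 103=4
Average turnaround = (12+21+4) / 3 = 37/3 = 12.33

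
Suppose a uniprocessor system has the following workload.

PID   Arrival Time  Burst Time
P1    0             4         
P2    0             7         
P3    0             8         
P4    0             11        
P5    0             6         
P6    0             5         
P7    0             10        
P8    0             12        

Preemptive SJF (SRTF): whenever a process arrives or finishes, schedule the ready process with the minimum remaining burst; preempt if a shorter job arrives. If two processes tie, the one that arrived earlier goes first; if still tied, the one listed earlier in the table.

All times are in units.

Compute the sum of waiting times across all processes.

Schedule: | P1 0-4 | P6 4-9 | P5 9-15 | P2 15-22 | P3 22-30 | P7 30-40 | P4 40-51 | P8 51-63 |
Completion: P1=4  P2=22  P3=30  P4=51  P5=15  P6=9  P7=40  P8=63
Waiting = turnaround − burst: P1=0, P2=15, P3=22, P4=40, P5=9, P6=4, P7=30, P8=51
Total waiting = 0 + 15 + 22 + 40 + 9 + 4 + 30 + 51 = 171

171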